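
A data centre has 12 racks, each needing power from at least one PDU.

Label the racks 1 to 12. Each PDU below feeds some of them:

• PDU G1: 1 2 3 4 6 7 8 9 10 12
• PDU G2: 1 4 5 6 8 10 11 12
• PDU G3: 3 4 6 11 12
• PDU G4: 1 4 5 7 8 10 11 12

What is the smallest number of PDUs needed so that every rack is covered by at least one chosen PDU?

G1 and G4 together: G1 ∪ G4 = {1, 2, 3, 4, 5, 6, 7, 8, 9, 10, 11, 12} — every rack is covered.
No single PDU has all 12 racks (the largest, G1, has 10), so 2 is optimal.

2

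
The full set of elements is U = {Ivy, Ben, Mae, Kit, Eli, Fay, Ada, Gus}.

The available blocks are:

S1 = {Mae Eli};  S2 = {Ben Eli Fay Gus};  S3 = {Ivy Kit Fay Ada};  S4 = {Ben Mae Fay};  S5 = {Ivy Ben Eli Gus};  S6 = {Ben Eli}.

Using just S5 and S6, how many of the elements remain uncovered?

4

Union of S5, S6 = {Ivy, Ben, Eli, Gus}.
Not covered: Mae, Kit, Fay, Ada — 4 elements.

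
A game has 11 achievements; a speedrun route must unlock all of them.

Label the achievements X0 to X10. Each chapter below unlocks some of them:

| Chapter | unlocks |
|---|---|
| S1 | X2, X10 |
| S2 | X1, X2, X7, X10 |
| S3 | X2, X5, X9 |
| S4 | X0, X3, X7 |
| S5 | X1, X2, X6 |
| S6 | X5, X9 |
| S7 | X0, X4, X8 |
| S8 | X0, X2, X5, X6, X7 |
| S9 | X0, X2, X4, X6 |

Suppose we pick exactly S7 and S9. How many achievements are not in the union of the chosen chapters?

6

Union of S7, S9 = {X0, X2, X4, X6, X8}.
Not covered: X1, X3, X5, X7, X9, X10 — 6 achievements.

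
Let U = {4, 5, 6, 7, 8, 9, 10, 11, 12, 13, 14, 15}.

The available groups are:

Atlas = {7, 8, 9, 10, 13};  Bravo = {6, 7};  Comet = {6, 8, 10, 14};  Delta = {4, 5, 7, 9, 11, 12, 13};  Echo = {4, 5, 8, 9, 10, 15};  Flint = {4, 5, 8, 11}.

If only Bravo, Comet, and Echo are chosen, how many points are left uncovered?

3

Union of Bravo, Comet, Echo = {4, 5, 6, 7, 8, 9, 10, 14, 15}.
Not covered: 11, 12, 13 — 3 points.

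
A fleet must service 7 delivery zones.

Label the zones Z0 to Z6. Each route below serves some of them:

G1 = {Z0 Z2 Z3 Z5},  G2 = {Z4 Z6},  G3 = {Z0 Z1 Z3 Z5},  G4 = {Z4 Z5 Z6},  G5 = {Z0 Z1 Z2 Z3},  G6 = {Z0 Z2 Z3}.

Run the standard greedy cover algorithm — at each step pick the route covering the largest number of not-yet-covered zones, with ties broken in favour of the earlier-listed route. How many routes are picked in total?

3

Greedy: pick G1 (covers 4 new) → pick G2 (covers 2 new) → pick G3 (covers 1 new). Total picks: 3.
(The true minimum cover uses only 2 routes, so greedy is not optimal here.)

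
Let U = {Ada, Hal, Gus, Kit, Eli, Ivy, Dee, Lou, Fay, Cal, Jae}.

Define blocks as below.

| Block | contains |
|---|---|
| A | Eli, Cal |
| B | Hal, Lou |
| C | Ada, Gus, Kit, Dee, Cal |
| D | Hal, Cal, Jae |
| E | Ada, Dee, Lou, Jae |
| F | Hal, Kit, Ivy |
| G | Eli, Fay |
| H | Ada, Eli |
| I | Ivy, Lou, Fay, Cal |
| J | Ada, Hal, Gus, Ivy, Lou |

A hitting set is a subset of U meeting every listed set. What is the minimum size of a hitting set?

The 4 items {Hal, Eli, Dee, Lou} hit every block.
No choice of 3 items meets every block, so 4 is the minimum.

4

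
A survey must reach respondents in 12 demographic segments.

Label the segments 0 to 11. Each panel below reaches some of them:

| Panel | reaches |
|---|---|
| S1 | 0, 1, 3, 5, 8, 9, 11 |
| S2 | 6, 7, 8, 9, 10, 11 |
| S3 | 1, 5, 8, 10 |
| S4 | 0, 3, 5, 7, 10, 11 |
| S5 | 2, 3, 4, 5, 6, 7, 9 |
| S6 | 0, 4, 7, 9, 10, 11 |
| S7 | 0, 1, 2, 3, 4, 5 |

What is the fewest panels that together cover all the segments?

2

S2 and S7 together: S2 ∪ S7 = {0, 1, 2, 3, 4, 5, 6, 7, 8, 9, 10, 11} — every segment is covered.
No single panel has all 12 segments (the largest, S1, has 7), so 2 is optimal.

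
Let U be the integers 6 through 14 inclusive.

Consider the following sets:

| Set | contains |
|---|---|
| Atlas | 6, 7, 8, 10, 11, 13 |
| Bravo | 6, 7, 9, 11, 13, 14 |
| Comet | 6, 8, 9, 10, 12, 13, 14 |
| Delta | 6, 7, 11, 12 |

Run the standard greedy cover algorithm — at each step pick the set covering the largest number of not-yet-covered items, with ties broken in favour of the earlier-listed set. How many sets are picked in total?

Greedy: pick Comet (covers 7 new) → pick Atlas (covers 2 new). Total picks: 2.

2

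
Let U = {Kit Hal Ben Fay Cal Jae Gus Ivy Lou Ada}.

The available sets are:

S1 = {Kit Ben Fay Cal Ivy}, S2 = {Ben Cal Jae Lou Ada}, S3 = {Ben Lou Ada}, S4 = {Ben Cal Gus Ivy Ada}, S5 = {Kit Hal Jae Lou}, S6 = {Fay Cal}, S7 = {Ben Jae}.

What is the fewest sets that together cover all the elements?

3

Take {S4, S5, S6}. Their union is {Kit, Hal, Ben, Fay, Cal, Jae, Gus, Ivy, Lou, Ada}, which is all 10 elements.
Only S5 contains Hal, so S5 is forced; the remaining 6 elements need at least 2 more sets (each remaining set adds at most 5) — so at least 3 sets are needed, and 3 is optimal.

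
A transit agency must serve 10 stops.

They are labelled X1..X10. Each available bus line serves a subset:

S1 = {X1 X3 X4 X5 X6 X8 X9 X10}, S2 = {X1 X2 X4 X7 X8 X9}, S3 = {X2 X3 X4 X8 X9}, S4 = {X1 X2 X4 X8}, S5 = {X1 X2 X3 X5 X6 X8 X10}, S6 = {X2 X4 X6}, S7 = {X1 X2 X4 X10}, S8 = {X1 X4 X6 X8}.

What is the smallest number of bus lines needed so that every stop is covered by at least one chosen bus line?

S2 and S5 together: S2 ∪ S5 = {X1, X2, X3, X4, X5, X6, X7, X8, X9, X10} — every stop is covered.
No single bus line has all 10 stops (the largest, S1, has 8), so 2 is optimal.

2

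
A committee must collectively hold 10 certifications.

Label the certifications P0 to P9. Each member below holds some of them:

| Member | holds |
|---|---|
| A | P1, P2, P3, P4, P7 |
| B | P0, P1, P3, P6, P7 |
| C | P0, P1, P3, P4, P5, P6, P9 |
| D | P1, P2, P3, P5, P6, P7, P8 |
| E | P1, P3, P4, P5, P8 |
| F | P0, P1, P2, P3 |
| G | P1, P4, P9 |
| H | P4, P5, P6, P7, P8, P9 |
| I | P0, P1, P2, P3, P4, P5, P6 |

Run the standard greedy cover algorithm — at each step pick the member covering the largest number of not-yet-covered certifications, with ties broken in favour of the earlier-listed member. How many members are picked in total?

Greedy: pick C (covers 7 new) → pick D (covers 3 new). Total picks: 2.

2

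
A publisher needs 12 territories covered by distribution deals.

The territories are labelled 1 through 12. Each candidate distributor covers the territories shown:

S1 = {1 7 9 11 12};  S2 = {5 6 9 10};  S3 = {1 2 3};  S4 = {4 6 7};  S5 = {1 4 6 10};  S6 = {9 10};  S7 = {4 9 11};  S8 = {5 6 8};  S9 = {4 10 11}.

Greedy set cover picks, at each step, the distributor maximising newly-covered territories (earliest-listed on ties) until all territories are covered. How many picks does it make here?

Greedy: pick S1 (covers 5 new) → pick S2 (covers 3 new) → pick S3 (covers 2 new) → pick S4 (covers 1 new) → pick S8 (covers 1 new). Total picks: 5.
(The true minimum cover uses only 4 distributors, so greedy is not optimal here.)

5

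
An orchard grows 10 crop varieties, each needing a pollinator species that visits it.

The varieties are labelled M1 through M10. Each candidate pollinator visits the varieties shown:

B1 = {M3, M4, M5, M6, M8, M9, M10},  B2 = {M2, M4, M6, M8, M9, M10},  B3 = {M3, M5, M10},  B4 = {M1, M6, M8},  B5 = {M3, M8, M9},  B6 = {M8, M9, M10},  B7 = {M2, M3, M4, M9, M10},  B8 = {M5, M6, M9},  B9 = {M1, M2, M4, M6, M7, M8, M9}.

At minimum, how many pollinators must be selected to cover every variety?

2

Take {B1, B9}. Their union is {M1, M2, M3, M4, M5, M6, M7, M8, M9, M10}, which is all 10 varieties.
No single pollinator has all 10 varieties (the largest, B1, has 7), so 2 is optimal.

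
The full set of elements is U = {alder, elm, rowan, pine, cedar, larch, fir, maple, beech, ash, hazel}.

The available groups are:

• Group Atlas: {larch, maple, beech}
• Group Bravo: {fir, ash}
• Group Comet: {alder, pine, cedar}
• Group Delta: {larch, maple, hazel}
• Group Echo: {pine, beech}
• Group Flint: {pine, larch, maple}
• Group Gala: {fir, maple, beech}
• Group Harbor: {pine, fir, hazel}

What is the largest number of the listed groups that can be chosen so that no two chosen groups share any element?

Atlas, Bravo, Comet are pairwise disjoint (Atlas={larch,maple,beech}; Bravo={fir,ash}; Comet={alder,pine,cedar}).
Every remaining group overlaps one of these, and no 4 of the listed groups are pairwise disjoint, so 3 is the maximum.

3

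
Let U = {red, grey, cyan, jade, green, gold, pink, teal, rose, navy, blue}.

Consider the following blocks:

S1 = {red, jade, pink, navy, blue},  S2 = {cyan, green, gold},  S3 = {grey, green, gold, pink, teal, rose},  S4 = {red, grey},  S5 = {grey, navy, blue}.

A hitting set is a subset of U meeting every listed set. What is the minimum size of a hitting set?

3

The 3 items {red, gold, blue} hit every block.
No choice of 2 items meets every block, so 3 is the minimum.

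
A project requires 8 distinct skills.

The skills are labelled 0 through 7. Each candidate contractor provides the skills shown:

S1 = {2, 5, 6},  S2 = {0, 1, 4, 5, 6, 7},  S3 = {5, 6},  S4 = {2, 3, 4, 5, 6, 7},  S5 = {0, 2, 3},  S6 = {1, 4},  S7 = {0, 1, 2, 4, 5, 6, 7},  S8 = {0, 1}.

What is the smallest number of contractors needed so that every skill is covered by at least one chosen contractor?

2

Take {S4, S8}. Their union is {0, 1, 2, 3, 4, 5, 6, 7}, which is all 8 skills.
No single contractor has all 8 skills (the largest, S7, has 7), so 2 is optimal.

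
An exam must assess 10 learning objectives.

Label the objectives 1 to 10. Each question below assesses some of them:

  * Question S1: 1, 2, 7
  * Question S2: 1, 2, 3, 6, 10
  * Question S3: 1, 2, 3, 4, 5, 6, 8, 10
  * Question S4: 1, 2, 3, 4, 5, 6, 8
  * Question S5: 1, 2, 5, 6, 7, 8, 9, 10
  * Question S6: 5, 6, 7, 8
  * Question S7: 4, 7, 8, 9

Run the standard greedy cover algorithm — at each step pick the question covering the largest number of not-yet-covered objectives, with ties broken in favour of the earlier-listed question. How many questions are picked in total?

Greedy: pick S3 (covers 8 new) → pick S5 (covers 2 new). Total picks: 2.

2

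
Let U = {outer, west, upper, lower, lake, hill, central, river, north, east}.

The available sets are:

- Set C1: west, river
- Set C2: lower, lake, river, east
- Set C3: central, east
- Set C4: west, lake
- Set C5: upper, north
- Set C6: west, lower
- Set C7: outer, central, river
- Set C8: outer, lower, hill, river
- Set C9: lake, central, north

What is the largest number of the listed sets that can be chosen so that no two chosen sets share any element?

C3, C4, C5, C8 are pairwise disjoint (C3={central,east}; C4={west,lake}; C5={upper,north}; C8={outer,lower,hill,river}).
Every remaining set overlaps one of these, and no 5 of the listed sets are pairwise disjoint, so 4 is the maximum.

4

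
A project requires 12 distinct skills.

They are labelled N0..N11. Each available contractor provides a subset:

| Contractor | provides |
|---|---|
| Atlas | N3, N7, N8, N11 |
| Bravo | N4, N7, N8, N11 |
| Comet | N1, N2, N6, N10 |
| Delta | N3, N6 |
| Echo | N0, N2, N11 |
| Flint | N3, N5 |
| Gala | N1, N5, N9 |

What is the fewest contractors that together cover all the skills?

Bravo and Comet and Delta and Echo and Gala together: Bravo ∪ Comet ∪ Delta ∪ Echo ∪ Gala = {N0, N1, N2, N3, N4, N5, N6, N7, N8, N9, N10, N11} — every skill is covered.
No 4 of the 7 contractors cover everything (all 35 combinations miss at least one skill), so 5 is optimal.

5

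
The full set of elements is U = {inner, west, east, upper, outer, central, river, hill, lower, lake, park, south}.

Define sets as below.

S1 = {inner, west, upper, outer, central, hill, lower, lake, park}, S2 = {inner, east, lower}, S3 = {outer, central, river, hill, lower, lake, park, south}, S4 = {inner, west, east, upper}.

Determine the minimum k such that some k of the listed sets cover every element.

2

S3 and S4 cover everything between them: the union {inner, west, east, upper, outer, central, river, hill, lower, lake, park, south} is all of U.
No single set has all 12 elements (the largest, S1, has 9), so 2 is optimal.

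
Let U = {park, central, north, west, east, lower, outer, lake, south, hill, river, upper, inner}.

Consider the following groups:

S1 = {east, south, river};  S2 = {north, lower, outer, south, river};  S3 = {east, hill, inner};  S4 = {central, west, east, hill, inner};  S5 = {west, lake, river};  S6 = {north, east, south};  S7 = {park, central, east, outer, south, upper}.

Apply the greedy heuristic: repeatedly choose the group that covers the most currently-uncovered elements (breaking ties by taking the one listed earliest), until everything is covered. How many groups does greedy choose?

4

Greedy: pick S7 (covers 6 new) → pick S2 (covers 3 new) → pick S4 (covers 3 new) → pick S5 (covers 1 new). Total picks: 4.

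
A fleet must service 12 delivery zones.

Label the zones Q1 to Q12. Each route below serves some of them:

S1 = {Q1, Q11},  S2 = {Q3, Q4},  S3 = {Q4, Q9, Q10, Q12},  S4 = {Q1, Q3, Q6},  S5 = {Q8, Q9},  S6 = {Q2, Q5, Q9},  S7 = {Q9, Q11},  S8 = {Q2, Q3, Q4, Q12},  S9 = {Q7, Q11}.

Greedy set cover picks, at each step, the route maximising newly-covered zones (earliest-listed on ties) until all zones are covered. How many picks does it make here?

Greedy: pick S3 (covers 4 new) → pick S4 (covers 3 new) → pick S6 (covers 2 new) → pick S9 (covers 2 new) → pick S5 (covers 1 new). Total picks: 5.

5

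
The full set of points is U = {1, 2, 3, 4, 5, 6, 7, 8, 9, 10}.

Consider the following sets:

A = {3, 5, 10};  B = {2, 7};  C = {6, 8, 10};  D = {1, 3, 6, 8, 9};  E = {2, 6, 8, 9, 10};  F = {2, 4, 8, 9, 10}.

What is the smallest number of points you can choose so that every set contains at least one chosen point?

3

The 3 points {7, 9, 10} hit every set.
No choice of 2 points meets every set, so 3 is the minimum.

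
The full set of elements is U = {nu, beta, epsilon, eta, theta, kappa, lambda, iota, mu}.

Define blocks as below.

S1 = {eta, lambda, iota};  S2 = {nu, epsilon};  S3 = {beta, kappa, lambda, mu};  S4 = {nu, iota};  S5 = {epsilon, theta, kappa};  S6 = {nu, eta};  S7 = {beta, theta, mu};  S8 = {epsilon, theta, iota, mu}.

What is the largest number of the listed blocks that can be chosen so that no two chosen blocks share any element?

S1, S2, S7 are pairwise disjoint (S1={eta,lambda,iota}; S2={nu,epsilon}; S7={beta,theta,mu}).
Every remaining block overlaps one of these, and no 4 of the listed blocks are pairwise disjoint, so 3 is the maximum.

3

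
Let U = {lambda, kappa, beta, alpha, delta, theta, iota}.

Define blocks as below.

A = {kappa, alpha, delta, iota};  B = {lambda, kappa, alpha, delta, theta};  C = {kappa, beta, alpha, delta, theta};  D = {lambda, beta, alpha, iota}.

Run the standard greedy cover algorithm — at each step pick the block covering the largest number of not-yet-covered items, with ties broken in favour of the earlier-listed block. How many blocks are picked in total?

2

Greedy: pick B (covers 5 new) → pick D (covers 2 new). Total picks: 2.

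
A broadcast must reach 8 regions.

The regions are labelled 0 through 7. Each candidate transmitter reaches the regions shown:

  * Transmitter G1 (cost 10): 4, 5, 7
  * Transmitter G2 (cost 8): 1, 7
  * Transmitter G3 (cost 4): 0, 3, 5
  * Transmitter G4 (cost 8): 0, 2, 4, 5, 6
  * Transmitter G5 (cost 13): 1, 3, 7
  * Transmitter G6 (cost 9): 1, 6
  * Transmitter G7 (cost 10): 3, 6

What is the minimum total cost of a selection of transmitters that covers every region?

G2, G3, G4 together cover every region (G2 ∪ G3 ∪ G4 = {0, 1, 2, 3, 4, 5, 6, 7}); total cost 8 + 4 + 8 = 20.
No covering selection has total cost below 20.

20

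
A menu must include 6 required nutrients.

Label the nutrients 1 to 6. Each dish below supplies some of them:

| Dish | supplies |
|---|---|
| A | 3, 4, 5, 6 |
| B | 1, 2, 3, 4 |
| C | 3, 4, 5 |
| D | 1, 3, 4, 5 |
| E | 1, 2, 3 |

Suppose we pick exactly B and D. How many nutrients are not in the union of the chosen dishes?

Union of B, D = {1, 2, 3, 4, 5}.
Not covered: 6 — 1 nutrient.

1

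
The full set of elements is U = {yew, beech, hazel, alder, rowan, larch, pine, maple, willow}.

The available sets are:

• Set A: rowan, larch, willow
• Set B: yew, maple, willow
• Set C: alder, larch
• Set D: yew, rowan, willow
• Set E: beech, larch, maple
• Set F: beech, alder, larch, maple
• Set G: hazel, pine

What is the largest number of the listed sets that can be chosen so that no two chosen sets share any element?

3

B, C, G are pairwise disjoint (B={yew,maple,willow}; C={alder,larch}; G={hazel,pine}).
Every remaining set overlaps one of these, and no 4 of the listed sets are pairwise disjoint, so 3 is the maximum.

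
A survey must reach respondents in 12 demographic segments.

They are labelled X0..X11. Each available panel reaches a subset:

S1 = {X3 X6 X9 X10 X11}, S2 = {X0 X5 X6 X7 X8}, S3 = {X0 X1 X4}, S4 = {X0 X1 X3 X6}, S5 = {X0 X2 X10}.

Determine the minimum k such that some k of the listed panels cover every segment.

Take {S1, S2, S3, S5}. Their union is {X0, X1, X2, X3, X4, X5, X6, X7, X8, X9, X10, X11}, which is all 12 segments.
Only S5 contains X2, so S5 is forced; the remaining 9 segments need at least 3 more panels (each remaining panel adds at most 4) — so at least 4 panels are needed, and 4 is optimal.

4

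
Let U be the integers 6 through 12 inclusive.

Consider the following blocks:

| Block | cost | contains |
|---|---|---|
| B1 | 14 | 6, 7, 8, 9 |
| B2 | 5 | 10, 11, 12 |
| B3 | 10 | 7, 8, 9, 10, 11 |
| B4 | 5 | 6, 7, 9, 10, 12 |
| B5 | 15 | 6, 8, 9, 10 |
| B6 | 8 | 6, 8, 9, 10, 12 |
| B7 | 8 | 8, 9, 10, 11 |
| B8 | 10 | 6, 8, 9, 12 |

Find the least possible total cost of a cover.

B4, B7 together cover every item (B4 ∪ B7 = {6, 7, 8, 9, 10, 11, 12}); total cost 5 + 8 = 13.
No covering selection has total cost below 13.

13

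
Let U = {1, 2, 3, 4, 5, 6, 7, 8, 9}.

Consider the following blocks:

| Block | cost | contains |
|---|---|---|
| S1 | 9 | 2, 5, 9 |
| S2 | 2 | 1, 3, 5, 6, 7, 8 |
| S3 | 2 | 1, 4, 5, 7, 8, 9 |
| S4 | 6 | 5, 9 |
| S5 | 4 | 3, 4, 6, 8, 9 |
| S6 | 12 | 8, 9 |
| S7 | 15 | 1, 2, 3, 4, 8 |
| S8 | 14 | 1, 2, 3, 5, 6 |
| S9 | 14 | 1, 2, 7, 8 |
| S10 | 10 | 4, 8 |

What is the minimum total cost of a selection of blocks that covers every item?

S1, S2, S3 together cover every item (S1 ∪ S2 ∪ S3 = {1, 2, 3, 4, 5, 6, 7, 8, 9}); total cost 9 + 2 + 2 = 13.
No covering selection has total cost below 13.

13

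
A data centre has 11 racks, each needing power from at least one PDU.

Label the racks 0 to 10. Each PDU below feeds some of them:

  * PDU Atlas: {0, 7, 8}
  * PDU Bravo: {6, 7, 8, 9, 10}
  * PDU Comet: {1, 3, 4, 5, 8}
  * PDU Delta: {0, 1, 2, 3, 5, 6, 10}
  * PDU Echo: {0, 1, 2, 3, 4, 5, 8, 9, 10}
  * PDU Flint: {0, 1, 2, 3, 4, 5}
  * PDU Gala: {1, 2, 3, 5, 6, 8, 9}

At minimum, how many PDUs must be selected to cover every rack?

Bravo and Flint together: Bravo ∪ Flint = {0, 1, 2, 3, 4, 5, 6, 7, 8, 9, 10} — every rack is covered.
No single PDU has all 11 racks (the largest, Echo, has 9), so 2 is optimal.

2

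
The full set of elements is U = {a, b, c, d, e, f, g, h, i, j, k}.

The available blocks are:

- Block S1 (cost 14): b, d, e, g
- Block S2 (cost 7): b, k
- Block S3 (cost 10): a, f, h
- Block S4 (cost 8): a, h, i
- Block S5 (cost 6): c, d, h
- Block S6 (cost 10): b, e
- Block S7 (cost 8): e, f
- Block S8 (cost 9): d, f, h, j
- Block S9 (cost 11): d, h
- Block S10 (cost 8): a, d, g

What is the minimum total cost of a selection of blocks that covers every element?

44

S1, S2, S4, S5, S8 together cover every element (S1 ∪ S2 ∪ S4 ∪ S5 ∪ S8 = {a, b, c, d, e, f, g, h, i, j, k}); total cost 14 + 7 + 8 + 6 + 9 = 44.
The greedy pick S5, S2, S4, S7, S10, S8 costs 46; no covering selection beats 44.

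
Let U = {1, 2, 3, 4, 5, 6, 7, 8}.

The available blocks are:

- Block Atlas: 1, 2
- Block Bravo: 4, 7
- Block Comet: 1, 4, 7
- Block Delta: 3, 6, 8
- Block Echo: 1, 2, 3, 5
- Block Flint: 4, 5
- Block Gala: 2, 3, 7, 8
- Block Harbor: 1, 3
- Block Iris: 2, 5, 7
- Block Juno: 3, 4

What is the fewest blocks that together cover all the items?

Take {Bravo, Delta, Echo}. Their union is {1, 2, 3, 4, 5, 6, 7, 8}, which is all 8 items.
Only Delta contains 6, so Delta is forced; the remaining 5 items need at least 2 more blocks (each remaining block adds at most 3) — so at least 3 blocks are needed, and 3 is optimal.

3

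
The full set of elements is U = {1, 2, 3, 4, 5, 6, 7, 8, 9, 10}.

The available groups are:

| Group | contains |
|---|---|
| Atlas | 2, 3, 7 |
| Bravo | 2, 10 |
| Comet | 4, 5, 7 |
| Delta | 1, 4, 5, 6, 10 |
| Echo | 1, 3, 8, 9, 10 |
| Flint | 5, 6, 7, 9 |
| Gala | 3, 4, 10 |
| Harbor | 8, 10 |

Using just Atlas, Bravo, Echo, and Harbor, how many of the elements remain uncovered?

3

Union of Atlas, Bravo, Echo, Harbor = {1, 2, 3, 7, 8, 9, 10}.
Not covered: 4, 5, 6 — 3 elements.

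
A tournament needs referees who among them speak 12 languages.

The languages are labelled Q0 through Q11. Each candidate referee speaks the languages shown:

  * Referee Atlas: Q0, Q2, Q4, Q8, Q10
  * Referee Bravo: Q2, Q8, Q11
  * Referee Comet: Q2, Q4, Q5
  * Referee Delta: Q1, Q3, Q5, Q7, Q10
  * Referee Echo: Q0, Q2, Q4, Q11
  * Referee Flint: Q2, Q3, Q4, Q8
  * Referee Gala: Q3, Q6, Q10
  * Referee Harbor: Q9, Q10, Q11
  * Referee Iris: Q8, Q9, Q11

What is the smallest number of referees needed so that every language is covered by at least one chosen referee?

Take {Delta, Echo, Gala, Iris}. Their union is {Q0, Q1, Q2, Q3, Q4, Q5, Q6, Q7, Q8, Q9, Q10, Q11}, which is all 12 languages.
Only Gala contains Q6, so Gala is forced; the remaining 9 languages need at least 3 more referees (each remaining referee adds at most 4) — so at least 4 referees are needed, and 4 is optimal.

4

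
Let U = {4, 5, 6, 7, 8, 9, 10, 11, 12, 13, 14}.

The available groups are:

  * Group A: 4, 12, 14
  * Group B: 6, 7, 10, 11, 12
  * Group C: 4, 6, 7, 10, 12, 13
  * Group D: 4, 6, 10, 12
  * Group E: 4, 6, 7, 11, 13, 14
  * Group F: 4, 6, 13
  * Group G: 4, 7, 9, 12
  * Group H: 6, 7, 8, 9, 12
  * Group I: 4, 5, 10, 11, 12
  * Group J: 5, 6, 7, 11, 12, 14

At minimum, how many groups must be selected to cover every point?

3

E, H, and I cover everything between them: the union {4, 5, 6, 7, 8, 9, 10, 11, 12, 13, 14} is all of U.
Only H contains 8, so H is forced; the remaining 6 points need at least 2 more groups (each remaining group adds at most 4) — so at least 3 groups are needed, and 3 is optimal.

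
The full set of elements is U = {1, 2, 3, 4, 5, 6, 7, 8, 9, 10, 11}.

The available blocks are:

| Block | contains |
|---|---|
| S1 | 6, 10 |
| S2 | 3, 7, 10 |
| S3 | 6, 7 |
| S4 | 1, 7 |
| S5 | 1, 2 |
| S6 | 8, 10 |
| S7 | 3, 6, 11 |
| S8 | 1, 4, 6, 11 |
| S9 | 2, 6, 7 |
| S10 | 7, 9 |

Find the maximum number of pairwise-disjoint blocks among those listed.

4

S5, S6, S7, S10 are pairwise disjoint (S5={1,2}; S6={8,10}; S7={3,6,11}; S10={7,9}).
Every remaining block overlaps one of these, and no 5 of the listed blocks are pairwise disjoint, so 4 is the maximum.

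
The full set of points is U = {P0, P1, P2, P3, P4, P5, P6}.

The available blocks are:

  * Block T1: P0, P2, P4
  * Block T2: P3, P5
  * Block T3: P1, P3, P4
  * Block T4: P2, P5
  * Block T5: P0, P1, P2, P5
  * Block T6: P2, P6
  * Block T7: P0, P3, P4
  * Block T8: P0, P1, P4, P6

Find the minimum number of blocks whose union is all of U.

T3 and T4 and T8 together: T3 ∪ T4 ∪ T8 = {P0, P1, P2, P3, P4, P5, P6} — every point is covered.
No 2 of the 8 blocks cover everything (all 28 combinations miss at least one point), so 3 is optimal.

3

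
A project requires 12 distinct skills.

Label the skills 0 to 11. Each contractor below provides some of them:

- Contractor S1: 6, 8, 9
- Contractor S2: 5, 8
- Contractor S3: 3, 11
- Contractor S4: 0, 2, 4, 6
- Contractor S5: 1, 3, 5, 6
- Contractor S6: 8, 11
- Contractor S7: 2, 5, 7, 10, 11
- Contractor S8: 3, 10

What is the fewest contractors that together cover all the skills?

4

Take {S1, S4, S5, S7}. Their union is {0, 1, 2, 3, 4, 5, 6, 7, 8, 9, 10, 11}, which is all 12 skills.
Only S7 contains 7, so S7 is forced; the remaining 7 skills need at least 3 more contractors (each remaining contractor adds at most 3) — so at least 4 contractors are needed, and 4 is optimal.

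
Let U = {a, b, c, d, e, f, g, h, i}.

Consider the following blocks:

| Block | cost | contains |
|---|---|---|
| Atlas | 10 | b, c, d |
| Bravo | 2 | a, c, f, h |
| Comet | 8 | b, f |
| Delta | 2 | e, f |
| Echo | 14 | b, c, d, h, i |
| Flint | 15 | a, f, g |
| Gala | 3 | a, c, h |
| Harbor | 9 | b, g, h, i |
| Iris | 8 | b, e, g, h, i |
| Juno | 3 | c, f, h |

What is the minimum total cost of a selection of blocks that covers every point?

20

Atlas, Bravo, Iris together cover every point (Atlas ∪ Bravo ∪ Iris = {a, b, c, d, e, f, g, h, i}); total cost 10 + 2 + 8 = 20.
The greedy pick Bravo, Delta, Iris, Atlas costs 22; no covering selection beats 20.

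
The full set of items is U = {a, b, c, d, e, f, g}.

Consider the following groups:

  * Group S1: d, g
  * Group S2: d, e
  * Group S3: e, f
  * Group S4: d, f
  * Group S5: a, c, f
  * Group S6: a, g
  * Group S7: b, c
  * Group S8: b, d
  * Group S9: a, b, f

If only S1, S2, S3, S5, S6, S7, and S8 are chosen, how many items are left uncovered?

Union of S1, S2, S3, S5, S6, S7, S8 = {a, b, c, d, e, f, g} — that's every item, so 0 are uncovered.

0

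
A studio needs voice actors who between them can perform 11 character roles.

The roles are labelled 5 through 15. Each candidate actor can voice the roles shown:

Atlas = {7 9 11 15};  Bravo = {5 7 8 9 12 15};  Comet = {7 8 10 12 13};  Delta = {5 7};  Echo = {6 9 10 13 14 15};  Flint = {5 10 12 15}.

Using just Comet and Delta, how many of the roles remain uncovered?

Union of Comet, Delta = {5, 7, 8, 10, 12, 13}.
Not covered: 6, 9, 11, 14, 15 — 5 roles.

5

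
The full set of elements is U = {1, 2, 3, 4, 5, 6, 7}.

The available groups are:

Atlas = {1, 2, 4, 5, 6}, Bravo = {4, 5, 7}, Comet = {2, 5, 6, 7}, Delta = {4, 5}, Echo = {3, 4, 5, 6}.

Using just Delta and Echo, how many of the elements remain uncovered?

3

Union of Delta, Echo = {3, 4, 5, 6}.
Not covered: 1, 2, 7 — 3 elements.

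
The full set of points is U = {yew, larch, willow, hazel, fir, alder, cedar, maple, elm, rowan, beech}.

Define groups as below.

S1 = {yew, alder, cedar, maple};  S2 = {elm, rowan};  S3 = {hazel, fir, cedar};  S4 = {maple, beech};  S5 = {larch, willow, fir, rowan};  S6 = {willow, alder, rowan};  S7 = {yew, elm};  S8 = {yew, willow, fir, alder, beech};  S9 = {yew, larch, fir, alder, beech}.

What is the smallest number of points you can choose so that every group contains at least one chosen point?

4

The 4 points {willow, cedar, elm, beech} hit every group.
The groups S3, S4, S6, S7 are pairwise disjoint, so any hitting set needs a separate point for each — at least 4. Hence 4 is optimal.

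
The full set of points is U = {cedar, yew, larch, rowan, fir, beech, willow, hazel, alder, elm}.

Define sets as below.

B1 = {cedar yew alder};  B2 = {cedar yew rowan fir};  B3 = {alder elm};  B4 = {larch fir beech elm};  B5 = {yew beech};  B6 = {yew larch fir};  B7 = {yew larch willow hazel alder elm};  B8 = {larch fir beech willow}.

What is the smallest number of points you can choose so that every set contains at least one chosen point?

The 3 points {yew, beech, alder} hit every set.
No choice of 2 points meets every set, so 3 is the minimum.

3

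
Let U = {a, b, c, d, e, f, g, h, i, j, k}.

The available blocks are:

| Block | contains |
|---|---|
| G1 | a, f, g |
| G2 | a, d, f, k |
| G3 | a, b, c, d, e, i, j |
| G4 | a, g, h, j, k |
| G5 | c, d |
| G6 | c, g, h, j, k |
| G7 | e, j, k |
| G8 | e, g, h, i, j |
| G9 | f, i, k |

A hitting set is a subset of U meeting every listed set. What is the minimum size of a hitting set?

3

The 3 elements {c, f, j} hit every block.
The blocks G1, G5, G7 are pairwise disjoint, so any hitting set needs a separate element for each — at least 3. Hence 3 is optimal.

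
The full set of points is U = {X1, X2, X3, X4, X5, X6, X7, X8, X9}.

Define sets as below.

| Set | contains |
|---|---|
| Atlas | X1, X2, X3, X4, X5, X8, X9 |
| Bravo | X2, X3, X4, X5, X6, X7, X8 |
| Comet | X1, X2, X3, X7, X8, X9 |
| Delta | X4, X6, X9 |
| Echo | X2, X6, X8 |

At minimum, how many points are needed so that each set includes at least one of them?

H = {X2, X4} meets every set (each contains at least one member of H), and |H| = 2.
No single point lies in every set, so at least 2 are needed and 2 is optimal.

2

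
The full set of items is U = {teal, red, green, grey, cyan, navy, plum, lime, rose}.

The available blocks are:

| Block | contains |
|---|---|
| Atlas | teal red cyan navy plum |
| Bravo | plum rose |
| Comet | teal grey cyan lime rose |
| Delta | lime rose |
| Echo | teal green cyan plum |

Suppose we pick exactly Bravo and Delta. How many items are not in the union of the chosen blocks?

6

Union of Bravo, Delta = {plum, lime, rose}.
Not covered: teal, red, green, grey, cyan, navy — 6 items.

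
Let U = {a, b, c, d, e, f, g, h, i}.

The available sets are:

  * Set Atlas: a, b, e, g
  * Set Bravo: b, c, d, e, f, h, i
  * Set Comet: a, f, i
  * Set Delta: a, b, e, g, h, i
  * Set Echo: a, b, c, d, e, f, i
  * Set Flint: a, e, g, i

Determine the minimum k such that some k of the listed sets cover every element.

Take {Bravo, Delta}. Their union is {a, b, c, d, e, f, g, h, i}, which is all 9 elements.
No single set has all 9 elements (the largest, Bravo, has 7), so 2 is optimal.

2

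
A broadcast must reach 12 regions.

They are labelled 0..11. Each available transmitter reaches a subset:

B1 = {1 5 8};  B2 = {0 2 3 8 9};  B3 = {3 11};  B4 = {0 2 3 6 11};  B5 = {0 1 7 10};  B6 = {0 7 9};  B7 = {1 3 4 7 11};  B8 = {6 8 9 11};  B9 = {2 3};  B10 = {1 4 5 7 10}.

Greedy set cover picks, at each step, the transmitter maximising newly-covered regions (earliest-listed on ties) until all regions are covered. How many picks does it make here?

3

Greedy: pick B2 (covers 5 new) → pick B10 (covers 5 new) → pick B4 (covers 2 new). Total picks: 3.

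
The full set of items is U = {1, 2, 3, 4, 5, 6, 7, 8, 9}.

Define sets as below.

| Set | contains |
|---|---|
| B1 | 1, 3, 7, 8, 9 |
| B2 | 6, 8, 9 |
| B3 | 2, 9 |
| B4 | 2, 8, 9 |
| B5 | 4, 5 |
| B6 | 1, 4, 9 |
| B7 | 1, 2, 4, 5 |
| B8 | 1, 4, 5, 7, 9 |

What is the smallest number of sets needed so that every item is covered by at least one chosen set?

3

Take {B1, B2, B7}. Their union is {1, 2, 3, 4, 5, 6, 7, 8, 9}, which is all 9 items.
Only B1 contains 3, so B1 is forced; the remaining 4 items need at least 2 more sets (each remaining set adds at most 3) — so at least 3 sets are needed, and 3 is optimal.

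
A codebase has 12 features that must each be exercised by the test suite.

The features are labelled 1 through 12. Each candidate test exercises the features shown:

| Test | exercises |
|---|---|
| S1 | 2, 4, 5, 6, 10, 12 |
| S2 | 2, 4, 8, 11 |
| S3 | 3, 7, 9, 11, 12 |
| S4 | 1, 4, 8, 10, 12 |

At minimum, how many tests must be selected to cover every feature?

Take {S1, S3, S4}. Their union is {1, 2, 3, 4, 5, 6, 7, 8, 9, 10, 11, 12}, which is all 12 features.
Only S4 contains 1, so S4 is forced; the remaining 7 features need at least 2 more tests (each remaining test adds at most 4) — so at least 3 tests are needed, and 3 is optimal.

3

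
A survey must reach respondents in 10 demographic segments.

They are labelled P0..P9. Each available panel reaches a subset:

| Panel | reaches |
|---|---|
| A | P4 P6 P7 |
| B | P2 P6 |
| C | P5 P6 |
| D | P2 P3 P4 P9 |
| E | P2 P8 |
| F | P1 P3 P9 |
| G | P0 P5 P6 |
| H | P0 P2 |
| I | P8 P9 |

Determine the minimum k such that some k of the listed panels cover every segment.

A and E and F and G together: A ∪ E ∪ F ∪ G = {P0, P1, P2, P3, P4, P5, P6, P7, P8, P9} — every segment is covered.
Only F contains P1, so F is forced; the remaining 7 segments need at least 3 more panels (each remaining panel adds at most 3) — so at least 4 panels are needed, and 4 is optimal.

4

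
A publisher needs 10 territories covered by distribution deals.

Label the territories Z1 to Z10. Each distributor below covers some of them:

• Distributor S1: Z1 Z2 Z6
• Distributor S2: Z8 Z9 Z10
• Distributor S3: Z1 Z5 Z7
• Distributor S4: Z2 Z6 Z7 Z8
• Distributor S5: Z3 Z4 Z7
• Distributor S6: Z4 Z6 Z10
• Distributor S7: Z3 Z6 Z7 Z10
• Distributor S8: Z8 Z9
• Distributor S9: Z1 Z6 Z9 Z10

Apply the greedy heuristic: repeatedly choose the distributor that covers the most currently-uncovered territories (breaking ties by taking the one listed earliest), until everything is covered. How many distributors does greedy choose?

4

Greedy: pick S4 (covers 4 new) → pick S9 (covers 3 new) → pick S5 (covers 2 new) → pick S3 (covers 1 new). Total picks: 4.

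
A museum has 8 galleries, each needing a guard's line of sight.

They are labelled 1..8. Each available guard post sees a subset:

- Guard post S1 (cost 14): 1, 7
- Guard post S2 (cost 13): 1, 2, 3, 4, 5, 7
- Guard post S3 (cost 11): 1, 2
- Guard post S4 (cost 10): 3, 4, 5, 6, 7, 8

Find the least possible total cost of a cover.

21

S3, S4 together cover every gallery (S3 ∪ S4 = {1, 2, 3, 4, 5, 6, 7, 8}); total cost 11 + 10 = 21.
No covering selection has total cost below 21.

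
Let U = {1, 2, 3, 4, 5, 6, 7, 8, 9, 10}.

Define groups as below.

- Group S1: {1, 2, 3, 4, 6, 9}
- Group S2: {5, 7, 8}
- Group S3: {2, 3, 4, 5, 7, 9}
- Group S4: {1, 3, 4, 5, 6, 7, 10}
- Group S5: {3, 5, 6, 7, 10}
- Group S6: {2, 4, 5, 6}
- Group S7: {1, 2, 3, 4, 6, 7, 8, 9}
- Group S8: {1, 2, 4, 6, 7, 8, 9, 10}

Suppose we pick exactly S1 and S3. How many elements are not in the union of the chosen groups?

2

Union of S1, S3 = {1, 2, 3, 4, 5, 6, 7, 9}.
Not covered: 8, 10 — 2 elements.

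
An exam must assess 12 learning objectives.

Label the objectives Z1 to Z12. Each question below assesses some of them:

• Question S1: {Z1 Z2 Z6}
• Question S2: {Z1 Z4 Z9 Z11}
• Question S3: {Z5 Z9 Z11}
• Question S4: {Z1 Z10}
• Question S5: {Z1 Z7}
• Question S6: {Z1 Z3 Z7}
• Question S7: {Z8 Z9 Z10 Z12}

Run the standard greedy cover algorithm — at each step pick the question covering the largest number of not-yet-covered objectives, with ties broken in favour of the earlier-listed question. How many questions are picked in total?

Greedy: pick S2 (covers 4 new) → pick S7 (covers 3 new) → pick S1 (covers 2 new) → pick S6 (covers 2 new) → pick S3 (covers 1 new). Total picks: 5.

5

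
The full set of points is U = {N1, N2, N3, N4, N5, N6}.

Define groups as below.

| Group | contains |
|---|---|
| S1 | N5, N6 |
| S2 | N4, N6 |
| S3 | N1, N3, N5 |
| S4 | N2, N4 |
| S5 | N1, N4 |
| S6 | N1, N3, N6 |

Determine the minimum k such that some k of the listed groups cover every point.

3

Take {S2, S3, S4}. Their union is {N1, N2, N3, N4, N5, N6}, which is all 6 points.
Only S4 contains N2, so S4 is forced; the remaining 4 points need at least 2 more groups (each remaining group adds at most 3) — so at least 3 groups are needed, and 3 is optimal.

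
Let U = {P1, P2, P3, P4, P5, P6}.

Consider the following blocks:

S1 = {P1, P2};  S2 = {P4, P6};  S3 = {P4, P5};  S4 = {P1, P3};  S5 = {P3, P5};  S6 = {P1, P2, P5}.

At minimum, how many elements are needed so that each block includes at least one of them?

Take H = {P2, P3, P4}. Each listed block contains at least one of these, so H is a hitting set of size 3.
The blocks S1, S2, S5 are pairwise disjoint, so any hitting set needs a separate element for each — at least 3. Hence 3 is optimal.

3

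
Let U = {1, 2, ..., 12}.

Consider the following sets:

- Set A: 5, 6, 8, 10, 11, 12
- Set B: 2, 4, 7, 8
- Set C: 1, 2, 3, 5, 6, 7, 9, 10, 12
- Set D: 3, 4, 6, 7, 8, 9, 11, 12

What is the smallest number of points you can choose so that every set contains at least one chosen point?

2

H = {8, 10} meets every set (each contains at least one member of H), and |H| = 2.
No single point lies in every set, so at least 2 are needed and 2 is optimal.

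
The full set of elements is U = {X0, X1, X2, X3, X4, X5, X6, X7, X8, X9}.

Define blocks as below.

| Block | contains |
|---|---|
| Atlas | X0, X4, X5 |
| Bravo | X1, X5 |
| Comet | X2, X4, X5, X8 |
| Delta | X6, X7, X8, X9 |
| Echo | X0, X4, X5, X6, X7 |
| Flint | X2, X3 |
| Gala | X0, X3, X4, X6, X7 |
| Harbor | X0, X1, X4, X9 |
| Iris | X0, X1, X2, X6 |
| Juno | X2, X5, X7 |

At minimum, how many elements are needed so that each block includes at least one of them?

H = {X2, X4, X5, X7} meets every block (each contains at least one member of H), and |H| = 4.
No choice of 3 elements meets every block, so 4 is the minimum.

4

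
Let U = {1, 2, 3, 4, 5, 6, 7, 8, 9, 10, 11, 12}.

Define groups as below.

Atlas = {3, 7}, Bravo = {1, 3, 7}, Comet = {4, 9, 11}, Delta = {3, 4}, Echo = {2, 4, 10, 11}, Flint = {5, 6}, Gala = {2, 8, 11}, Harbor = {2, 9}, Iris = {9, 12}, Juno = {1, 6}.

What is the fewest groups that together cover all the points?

Bravo and Echo and Flint and Gala and Iris together: Bravo ∪ Echo ∪ Flint ∪ Gala ∪ Iris = {1, 2, 3, 4, 5, 6, 7, 8, 9, 10, 11, 12} — every point is covered.
No 4 of the 10 groups cover everything (all 210 combinations miss at least one point), so 5 is optimal.

5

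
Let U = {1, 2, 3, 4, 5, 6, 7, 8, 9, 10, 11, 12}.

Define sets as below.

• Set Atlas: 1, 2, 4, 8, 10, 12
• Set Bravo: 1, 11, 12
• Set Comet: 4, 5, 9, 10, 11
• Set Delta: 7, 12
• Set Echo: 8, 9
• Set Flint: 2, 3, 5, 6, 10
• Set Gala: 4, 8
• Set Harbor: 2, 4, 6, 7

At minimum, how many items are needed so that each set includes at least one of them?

H = {4, 6, 8, 12} meets every set (each contains at least one member of H), and |H| = 4.
No choice of 3 items meets every set, so 4 is the minimum.

4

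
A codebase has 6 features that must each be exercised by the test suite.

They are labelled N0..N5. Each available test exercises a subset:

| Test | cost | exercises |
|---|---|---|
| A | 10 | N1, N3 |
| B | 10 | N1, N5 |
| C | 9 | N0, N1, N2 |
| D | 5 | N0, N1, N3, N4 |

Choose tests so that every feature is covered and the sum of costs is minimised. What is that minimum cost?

24

B, C, D together cover every feature (B ∪ C ∪ D = {N0, N1, N2, N3, N4, N5}); total cost 10 + 9 + 5 = 24.
No covering selection has total cost below 24.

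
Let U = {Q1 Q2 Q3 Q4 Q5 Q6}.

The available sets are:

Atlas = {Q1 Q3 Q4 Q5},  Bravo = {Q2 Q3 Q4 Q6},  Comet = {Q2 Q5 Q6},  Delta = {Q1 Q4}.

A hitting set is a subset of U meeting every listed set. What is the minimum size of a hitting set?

2

Take H = {Q4, Q6}. Each listed set contains at least one of these, so H is a hitting set of size 2.
The sets Comet, Delta are pairwise disjoint, so any hitting set needs a separate element for each — at least 2. Hence 2 is optimal.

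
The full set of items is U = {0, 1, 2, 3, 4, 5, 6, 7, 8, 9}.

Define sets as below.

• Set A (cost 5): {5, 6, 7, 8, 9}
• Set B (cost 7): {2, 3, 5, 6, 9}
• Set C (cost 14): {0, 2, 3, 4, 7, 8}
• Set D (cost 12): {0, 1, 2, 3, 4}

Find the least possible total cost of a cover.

17

A, D together cover every item (A ∪ D = {0, 1, 2, 3, 4, 5, 6, 7, 8, 9}); total cost 5 + 12 = 17.
No covering selection has total cost below 17.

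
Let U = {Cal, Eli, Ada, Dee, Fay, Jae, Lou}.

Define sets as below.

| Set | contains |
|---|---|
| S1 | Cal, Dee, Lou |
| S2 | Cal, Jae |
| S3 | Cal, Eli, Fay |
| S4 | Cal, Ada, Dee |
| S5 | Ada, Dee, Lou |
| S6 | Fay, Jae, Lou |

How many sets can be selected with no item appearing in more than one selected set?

S2, S5 are pairwise disjoint (S2={Cal,Jae}; S5={Ada,Dee,Lou}).
Every remaining set overlaps one of these, and no 3 of the listed sets are pairwise disjoint, so 2 is the maximum.

2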